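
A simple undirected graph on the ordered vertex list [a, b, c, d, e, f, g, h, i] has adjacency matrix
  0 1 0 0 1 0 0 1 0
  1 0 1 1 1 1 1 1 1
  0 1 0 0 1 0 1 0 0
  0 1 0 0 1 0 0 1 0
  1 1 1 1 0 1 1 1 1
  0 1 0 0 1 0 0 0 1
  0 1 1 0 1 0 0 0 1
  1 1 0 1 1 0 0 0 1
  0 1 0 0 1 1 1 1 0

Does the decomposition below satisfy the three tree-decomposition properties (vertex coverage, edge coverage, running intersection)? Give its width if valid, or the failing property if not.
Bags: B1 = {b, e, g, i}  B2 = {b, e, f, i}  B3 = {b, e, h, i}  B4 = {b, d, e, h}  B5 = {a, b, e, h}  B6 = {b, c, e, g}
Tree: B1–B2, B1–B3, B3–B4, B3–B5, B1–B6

Every vertex of G appears in some bag (union = {a, b, c, d, e, f, g, h, i}); every edge is covered by a bag; and for each vertex v the set of bags containing v is connected in the bag tree. The decomposition is therefore valid. The largest bag has 4 vertices, so the width is 3.

Yes; width 3.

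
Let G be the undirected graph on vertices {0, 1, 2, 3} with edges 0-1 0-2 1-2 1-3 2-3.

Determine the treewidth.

2

A width-2 tree decomposition is:
Bags: B1 = {0, 1, 2}  B2 = {1, 2, 3}
Tree: B1–B2
Each bag holds 3 vertices, so the decomposition has width 2, which upper-bounds the treewidth. Conversely, {0, 1, 2} is a clique of size 3, and the vertices of any clique must share a bag in every tree decomposition; so some bag has ≥ 3 vertices and tw(G) ≥ 2. Combining the bounds, tw(G) = 2.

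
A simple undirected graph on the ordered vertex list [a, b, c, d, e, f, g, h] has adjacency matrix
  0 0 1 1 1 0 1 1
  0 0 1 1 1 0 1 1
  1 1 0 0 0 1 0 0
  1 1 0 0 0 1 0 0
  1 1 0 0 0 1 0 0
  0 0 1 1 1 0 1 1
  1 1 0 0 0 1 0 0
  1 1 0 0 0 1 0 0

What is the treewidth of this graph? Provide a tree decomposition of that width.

Every bag has size at most 4, so the width is 4 − 1 = 3 and tw(G) ≤ 3. For the lower bound: the 4 vertex sets {a,d}, {b,g}, {f}, {c} are disjoint, each induces a connected subgraph, and every pair is joined by at least one edge of G. Contracting each set to a single vertex therefore yields K_{4} as a minor, and since treewidth is minor-monotone, tw(G) ≥ tw(K_{4}) = 3. The upper and lower bounds meet at 3, so that is the treewidth.

Treewidth 3.
Bags: B1 = {a, b, d, f}  B2 = {a, b, f, g}  B3 = {a, b, c, f}  B4 = {a, b, e, f}  B5 = {a, b, f, h}
Tree: B1–B2, B2–B3, B3–B4, B4–B5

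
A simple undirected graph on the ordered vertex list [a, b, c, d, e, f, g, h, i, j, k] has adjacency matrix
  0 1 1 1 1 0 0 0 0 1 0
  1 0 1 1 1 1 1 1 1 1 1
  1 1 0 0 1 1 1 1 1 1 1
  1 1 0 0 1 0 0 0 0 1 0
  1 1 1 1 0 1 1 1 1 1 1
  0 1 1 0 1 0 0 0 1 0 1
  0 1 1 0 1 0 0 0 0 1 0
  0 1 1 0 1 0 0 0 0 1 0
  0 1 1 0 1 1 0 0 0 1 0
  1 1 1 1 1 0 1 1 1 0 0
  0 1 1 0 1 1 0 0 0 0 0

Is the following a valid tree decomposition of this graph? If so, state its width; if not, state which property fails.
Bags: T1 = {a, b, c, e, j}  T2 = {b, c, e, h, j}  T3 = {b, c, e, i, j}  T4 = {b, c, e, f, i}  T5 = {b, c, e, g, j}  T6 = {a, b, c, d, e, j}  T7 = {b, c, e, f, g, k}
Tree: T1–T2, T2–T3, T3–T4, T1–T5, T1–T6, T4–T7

A tree decomposition must satisfy three properties: every vertex lies in some bag; for every edge, both endpoints lie together in some bag; and for every vertex, the bags containing it form a connected subtree. Here bags containing vertex g are not connected in the tree, so the decomposition is invalid.

No — bags containing vertex g are not connected in the tree.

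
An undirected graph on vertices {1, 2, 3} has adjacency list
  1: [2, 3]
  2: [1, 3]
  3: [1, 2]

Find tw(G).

A width-2 tree decomposition is:
Bags: B1 = {1, 2, 3}
Tree: (single bag)
With just one bag of size 3, the width is 3 − 1 = 2, so tw(G) ≤ 2. For the lower bound, the 3 vertices {1, 2, 3} are pairwise adjacent, and any tree decomposition puts a clique entirely inside one bag — forcing width ≥ 2. The upper and lower bounds meet at 2, so that is the treewidth.

2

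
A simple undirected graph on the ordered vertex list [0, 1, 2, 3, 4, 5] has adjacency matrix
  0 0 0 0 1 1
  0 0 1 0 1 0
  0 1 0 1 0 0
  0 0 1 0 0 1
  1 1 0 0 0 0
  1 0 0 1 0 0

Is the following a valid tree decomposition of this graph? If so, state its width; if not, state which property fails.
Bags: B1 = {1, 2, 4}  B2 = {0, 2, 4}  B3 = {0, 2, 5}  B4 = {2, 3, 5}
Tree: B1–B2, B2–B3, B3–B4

Yes; width 2.

Vertex coverage: the bags together contain {0, 1, 2, 3, 4, 5}, the full vertex set. Edge coverage: each edge of G has both endpoints in at least one bag. Running intersection: for every vertex, the bags containing it form a connected subtree. All three properties hold, so this is a valid tree decomposition of width max|bag| − 1 = 2, and hence tw(G) ≤ 2.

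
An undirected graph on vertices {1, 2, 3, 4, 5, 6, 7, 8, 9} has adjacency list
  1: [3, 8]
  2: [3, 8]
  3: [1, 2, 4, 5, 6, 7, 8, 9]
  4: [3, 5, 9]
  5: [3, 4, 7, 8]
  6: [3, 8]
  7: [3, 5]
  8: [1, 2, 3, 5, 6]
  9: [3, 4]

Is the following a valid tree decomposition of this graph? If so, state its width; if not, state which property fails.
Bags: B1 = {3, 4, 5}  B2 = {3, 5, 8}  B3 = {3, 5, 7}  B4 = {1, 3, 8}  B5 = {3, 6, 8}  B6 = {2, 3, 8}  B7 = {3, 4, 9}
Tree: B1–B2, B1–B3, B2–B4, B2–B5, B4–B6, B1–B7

Yes; width 2.

Vertex coverage: the bags together contain {1, 2, 3, 4, 5, 6, 7, 8, 9}, the full vertex set. Edge coverage: each edge of G has both endpoints in at least one bag. Running intersection: for every vertex, the bags containing it form a connected subtree. All three properties hold, so this is a valid tree decomposition of width max|bag| − 1 = 2, and hence tw(G) ≤ 2.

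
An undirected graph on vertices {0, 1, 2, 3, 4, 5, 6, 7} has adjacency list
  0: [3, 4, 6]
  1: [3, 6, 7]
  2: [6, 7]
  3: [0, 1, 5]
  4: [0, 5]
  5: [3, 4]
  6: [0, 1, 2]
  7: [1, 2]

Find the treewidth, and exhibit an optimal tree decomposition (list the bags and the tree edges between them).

Each bag holds 3 vertices, so the decomposition has width 2, which upper-bounds the treewidth. Since 2–7–1–6–2 is a cycle in G, G is not acyclic. Forests are exactly the graphs of treewidth ≤ 1, so tw(G) ≥ 2. Therefore the treewidth is 2.

Treewidth 2.
One such decomposition:
Bags: B1 = {2, 6, 7}  B2 = {1, 6, 7}  B3 = {0, 1, 6}  B4 = {0, 1, 3}  B5 = {0, 3, 4}  B6 = {3, 4, 5}
Tree: B1–B2, B2–B3, B3–B4, B4–B5, B5–B6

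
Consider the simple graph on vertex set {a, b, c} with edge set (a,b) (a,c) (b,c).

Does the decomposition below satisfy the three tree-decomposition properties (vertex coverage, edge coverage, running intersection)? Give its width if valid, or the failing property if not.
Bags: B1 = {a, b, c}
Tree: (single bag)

Every vertex of G appears in some bag (union = {a, b, c}); every edge is covered by a bag; and for each vertex v the set of bags containing v is connected in the bag tree. The decomposition is therefore valid. The largest bag has 3 vertices, so the width is 2.

Yes; width 2.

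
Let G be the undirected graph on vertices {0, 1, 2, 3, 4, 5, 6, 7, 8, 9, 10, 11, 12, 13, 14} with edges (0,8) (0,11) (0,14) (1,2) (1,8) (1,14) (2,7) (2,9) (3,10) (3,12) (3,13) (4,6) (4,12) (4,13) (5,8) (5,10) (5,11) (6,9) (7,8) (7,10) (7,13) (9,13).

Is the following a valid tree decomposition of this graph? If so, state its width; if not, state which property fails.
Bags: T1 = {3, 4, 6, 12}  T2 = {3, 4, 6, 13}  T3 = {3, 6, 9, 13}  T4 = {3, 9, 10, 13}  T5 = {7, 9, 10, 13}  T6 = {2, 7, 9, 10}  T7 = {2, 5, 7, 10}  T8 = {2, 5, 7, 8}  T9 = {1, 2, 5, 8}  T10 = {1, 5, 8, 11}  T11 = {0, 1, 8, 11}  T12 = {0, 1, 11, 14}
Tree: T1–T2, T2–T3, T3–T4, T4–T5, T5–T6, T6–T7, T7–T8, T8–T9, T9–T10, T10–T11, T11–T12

Yes; width 3.

Checking the three conditions: (i) the bags cover all of {0, 1, 2, 3, 4, 5, 6, 7, 8, 9, 10, 11, 12, 13, 14}; (ii) for each edge, some bag contains both endpoints; (iii) the bags containing any fixed vertex form a subtree. All hold, so the decomposition is valid with width 4 − 1 = 3.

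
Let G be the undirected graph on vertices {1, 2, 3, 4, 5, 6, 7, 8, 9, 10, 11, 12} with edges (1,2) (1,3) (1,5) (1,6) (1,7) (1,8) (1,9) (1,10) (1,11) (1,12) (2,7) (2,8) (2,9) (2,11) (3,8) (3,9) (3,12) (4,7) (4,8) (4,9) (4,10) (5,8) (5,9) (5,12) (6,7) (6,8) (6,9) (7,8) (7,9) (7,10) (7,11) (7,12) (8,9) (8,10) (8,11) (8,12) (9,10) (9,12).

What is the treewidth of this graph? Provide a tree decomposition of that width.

Treewidth 4.
One optimal decomposition is:
Bags: B1 = {1, 7, 8, 9, 10}  B2 = {1, 2, 7, 8, 9}  B3 = {1, 7, 8, 9, 12}  B4 = {1, 5, 8, 9, 12}  B5 = {1, 3, 8, 9, 12}  B6 = {4, 7, 8, 9, 10}  B7 = {1, 2, 7, 8, 11}  B8 = {1, 6, 7, 8, 9}
Tree: B1–B2, B1–B3, B3–B4, B3–B5, B1–B6, B2–B7, B2–B8

Each bag holds 5 vertices, so the decomposition has width 4, which upper-bounds the treewidth. On the other hand G contains the 5-clique {1, 3, 8, 9, 12}. A clique must lie in a single bag of any decomposition, so no decomposition can have width below 4. Therefore the treewidth is 4.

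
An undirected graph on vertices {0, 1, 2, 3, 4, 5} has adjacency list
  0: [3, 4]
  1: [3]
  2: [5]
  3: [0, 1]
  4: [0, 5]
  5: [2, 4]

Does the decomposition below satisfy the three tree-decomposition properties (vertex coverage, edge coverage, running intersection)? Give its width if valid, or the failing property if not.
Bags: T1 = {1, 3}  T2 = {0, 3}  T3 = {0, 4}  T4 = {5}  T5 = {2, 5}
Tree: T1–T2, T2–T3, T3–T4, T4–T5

A tree decomposition must satisfy three properties: every vertex lies in some bag; for every edge, both endpoints lie together in some bag; and for every vertex, the bags containing it form a connected subtree. Here edge (4,5) lies in no bag, so the decomposition is invalid.

No — edge (4,5) lies in no bag.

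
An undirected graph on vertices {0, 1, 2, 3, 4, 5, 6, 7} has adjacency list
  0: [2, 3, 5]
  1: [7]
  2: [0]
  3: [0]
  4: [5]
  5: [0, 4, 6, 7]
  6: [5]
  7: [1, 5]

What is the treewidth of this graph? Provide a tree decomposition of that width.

The largest bag has 2 vertices, giving width 1; this decomposition certifies tw(G) ≤ 1. G has an edge, so its treewidth is at least 1. The upper and lower bounds meet at 1, so that is the treewidth.

Treewidth 1.
One such decomposition:
Bags: B1 = {4, 5}  B2 = {5, 7}  B3 = {0, 5}  B4 = {0, 3}  B5 = {0, 2}  B6 = {5, 6}  B7 = {1, 7}
Tree: B1–B2, B1–B3, B3–B4, B4–B5, B1–B6, B2–B7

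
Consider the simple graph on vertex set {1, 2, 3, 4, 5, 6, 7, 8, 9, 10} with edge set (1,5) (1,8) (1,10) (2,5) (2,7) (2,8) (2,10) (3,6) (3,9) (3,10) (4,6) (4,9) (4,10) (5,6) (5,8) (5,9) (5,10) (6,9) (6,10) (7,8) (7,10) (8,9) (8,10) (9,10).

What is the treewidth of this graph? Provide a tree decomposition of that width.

Treewidth 3.
One such decomposition:
Bags: B1 = {5, 6, 9, 10}  B2 = {5, 8, 9, 10}  B3 = {1, 5, 8, 10}  B4 = {3, 6, 9, 10}  B5 = {4, 6, 9, 10}  B6 = {2, 5, 8, 10}  B7 = {2, 7, 8, 10}
Tree: B1–B2, B2–B3, B1–B4, B1–B5, B3–B6, B6–B7

Each bag holds 4 vertices, so the decomposition has width 3, which upper-bounds the treewidth. Conversely, {3, 6, 9, 10} is a clique of size 4, and the vertices of any clique must share a bag in every tree decomposition; so some bag has ≥ 4 vertices and tw(G) ≥ 3. Therefore the treewidth is 3.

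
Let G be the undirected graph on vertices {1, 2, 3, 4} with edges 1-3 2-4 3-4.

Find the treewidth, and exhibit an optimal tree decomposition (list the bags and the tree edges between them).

Treewidth 1.
Bags: B1 = {1, 3}  B2 = {3, 4}  B3 = {2, 4}
Tree: B1–B2, B2–B3

Each bag holds 2 vertices, so the decomposition has width 1, which upper-bounds the treewidth. Any graph with an edge has treewidth ≥ 1, and G has the edge 1–3. Therefore the treewidth is 1.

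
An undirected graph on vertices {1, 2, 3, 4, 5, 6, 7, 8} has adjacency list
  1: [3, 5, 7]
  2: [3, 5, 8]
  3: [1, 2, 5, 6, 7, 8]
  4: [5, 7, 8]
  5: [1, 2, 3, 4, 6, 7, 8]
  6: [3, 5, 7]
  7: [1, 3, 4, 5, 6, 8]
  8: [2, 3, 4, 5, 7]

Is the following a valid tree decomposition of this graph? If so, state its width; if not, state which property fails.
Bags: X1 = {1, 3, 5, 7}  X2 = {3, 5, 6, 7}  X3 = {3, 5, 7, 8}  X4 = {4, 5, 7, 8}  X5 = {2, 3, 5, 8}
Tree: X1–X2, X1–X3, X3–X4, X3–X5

Checking the three conditions: (i) the bags cover all of {1, 2, 3, 4, 5, 6, 7, 8}; (ii) for each edge, some bag contains both endpoints; (iii) the bags containing any fixed vertex form a subtree. All hold, so the decomposition is valid with width 4 − 1 = 3.

Yes; width 3.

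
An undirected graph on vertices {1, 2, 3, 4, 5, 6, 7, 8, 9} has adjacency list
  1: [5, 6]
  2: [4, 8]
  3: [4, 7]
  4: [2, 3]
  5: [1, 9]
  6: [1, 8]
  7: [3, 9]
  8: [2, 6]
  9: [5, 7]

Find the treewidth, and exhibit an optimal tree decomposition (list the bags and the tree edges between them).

Treewidth 2.
Bags: B1 = {2, 3, 4}  B2 = {2, 3, 8}  B3 = {3, 6, 8}  B4 = {1, 3, 6}  B5 = {1, 3, 5}  B6 = {3, 5, 9}  B7 = {3, 7, 9}
Tree: B1–B2, B2–B3, B3–B4, B4–B5, B5–B6, B6–B7

Every bag has size at most 3, so the width is 3 − 1 = 2 and tw(G) ≤ 2. For the lower bound, G contains the cycle 3–4–2–8–6–1–5–9–7–3, so G is not a forest; only forests have treewidth ≤ 1, hence tw(G) ≥ 2. The upper and lower bounds meet at 2, so that is the treewidth.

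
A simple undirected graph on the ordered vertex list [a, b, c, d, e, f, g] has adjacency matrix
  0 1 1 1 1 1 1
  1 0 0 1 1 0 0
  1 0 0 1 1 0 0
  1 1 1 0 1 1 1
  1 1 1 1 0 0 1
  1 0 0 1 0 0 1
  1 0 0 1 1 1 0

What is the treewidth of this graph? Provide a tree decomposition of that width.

Treewidth 3.
Bags: B1 = {a, d, e, g}  B2 = {a, c, d, e}  B3 = {a, d, f, g}  B4 = {a, b, d, e}
Tree: B1–B2, B1–B3, B1–B4

Every bag has size at most 4, so the width is 4 − 1 = 3 and tw(G) ≤ 3. For the lower bound, the 4 vertices {a, d, e, g} are pairwise adjacent, and any tree decomposition puts a clique entirely inside one bag — forcing width ≥ 3. Therefore the treewidth is 3.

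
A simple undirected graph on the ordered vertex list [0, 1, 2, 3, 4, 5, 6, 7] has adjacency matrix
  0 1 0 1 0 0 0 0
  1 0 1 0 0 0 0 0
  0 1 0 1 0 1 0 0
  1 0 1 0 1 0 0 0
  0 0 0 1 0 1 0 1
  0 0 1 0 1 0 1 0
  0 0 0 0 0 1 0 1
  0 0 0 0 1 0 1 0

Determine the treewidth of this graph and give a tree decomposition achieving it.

Treewidth 2.
One such decomposition:
Bags: B1 = {0, 1, 2}  B2 = {0, 2, 3}  B3 = {2, 3, 5}  B4 = {3, 4, 5}  B5 = {4, 5, 6}  B6 = {4, 6, 7}
Tree: B1–B2, B2–B3, B3–B4, B4–B5, B5–B6

Every bag has size at most 3, so the width is 3 − 1 = 2 and tw(G) ≤ 2. The edges 1–0–3–2–1 form a cycle, so G is not a tree and its treewidth is at least 2. The upper and lower bounds meet at 2, so that is the treewidth.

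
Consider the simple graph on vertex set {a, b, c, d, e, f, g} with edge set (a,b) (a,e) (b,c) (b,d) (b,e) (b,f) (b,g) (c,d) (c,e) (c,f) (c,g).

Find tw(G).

A width-2 tree decomposition is:
Bags: B1 = {b, c, f}  B2 = {b, c, e}  B3 = {b, c, d}  B4 = {b, c, g}  B5 = {a, b, e}
Tree: B1–B2, B2–B3, B3–B4, B2–B5
Every bag has size at most 3, so the width is 3 − 1 = 2 and tw(G) ≤ 2. For the lower bound, the 3 vertices {b, c, d} are pairwise adjacent, and any tree decomposition puts a clique entirely inside one bag — forcing width ≥ 2. Therefore the treewidth is 2.

2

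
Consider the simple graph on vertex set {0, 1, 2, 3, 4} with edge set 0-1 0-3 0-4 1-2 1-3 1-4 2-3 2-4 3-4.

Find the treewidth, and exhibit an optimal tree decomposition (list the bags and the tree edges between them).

Treewidth 3.
Bags: B1 = {1, 2, 3, 4}  B2 = {0, 1, 3, 4}
Tree: B1–B2

Every bag has size at most 4, so the width is 4 − 1 = 3 and tw(G) ≤ 3. For the lower bound, the 4 vertices {0, 1, 3, 4} are pairwise adjacent, and any tree decomposition puts a clique entirely inside one bag — forcing width ≥ 3. The upper and lower bounds meet at 3, so that is the treewidth.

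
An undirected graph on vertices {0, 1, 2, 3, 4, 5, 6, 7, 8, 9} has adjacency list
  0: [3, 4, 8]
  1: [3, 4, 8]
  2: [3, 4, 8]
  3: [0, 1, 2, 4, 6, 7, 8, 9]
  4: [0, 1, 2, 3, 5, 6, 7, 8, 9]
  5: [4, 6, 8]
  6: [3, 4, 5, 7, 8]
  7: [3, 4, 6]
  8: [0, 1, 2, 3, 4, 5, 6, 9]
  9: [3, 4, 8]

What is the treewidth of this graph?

3

A width-3 tree decomposition is:
Bags: B1 = {3, 4, 6, 8}  B2 = {3, 4, 6, 7}  B3 = {2, 3, 4, 8}  B4 = {0, 3, 4, 8}  B5 = {4, 5, 6, 8}  B6 = {1, 3, 4, 8}  B7 = {3, 4, 8, 9}
Tree: B1–B2, B1–B3, B1–B4, B1–B5, B4–B6, B4–B7
Every bag has size at most 4, so the width is 4 − 1 = 3 and tw(G) ≤ 3. On the other hand G contains the 4-clique {0, 3, 4, 8}. A clique must lie in a single bag of any decomposition, so no decomposition can have width below 3. Combining the bounds, tw(G) = 3.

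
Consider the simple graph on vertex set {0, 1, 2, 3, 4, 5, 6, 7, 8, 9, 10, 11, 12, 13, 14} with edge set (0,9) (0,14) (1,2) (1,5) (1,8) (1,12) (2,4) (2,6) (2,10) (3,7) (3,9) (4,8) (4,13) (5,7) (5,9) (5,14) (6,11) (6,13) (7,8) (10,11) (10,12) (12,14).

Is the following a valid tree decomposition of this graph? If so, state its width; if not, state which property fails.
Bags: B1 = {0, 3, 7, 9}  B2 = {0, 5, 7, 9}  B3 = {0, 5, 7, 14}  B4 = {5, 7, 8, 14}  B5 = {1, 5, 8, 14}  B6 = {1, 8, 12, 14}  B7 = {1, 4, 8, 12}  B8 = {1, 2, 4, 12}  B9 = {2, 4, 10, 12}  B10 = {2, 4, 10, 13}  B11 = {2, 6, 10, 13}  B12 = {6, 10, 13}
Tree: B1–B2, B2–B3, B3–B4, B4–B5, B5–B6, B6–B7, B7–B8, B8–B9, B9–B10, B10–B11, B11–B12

No — vertex 11 appears in no bag.

A tree decomposition must satisfy three properties: every vertex lies in some bag; for every edge, both endpoints lie together in some bag; and for every vertex, the bags containing it form a connected subtree. Here vertex 11 appears in no bag, so the decomposition is invalid.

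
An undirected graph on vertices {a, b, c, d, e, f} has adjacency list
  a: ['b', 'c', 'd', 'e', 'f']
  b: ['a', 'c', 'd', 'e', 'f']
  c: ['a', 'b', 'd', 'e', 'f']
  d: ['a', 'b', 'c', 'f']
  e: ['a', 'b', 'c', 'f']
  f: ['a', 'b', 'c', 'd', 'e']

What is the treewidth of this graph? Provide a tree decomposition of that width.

The largest bag has 5 vertices, giving width 4; this decomposition certifies tw(G) ≤ 4. For the lower bound, the 5 vertices {a, b, c, d, f} are pairwise adjacent, and any tree decomposition puts a clique entirely inside one bag — forcing width ≥ 4. Hence tw(G) = 4 exactly.

Treewidth 4.
Bags: B1 = {a, b, c, d, f}  B2 = {a, b, c, e, f}
Tree: B1–B2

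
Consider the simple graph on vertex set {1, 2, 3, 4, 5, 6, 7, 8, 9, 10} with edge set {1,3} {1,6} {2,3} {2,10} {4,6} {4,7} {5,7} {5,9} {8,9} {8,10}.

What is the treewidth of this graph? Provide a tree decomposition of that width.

Each bag holds 3 vertices, so the decomposition has width 2, which upper-bounds the treewidth. Since 4–6–1–3–2–10–8–9–5–7–4 is a cycle in G, G is not acyclic. Forests are exactly the graphs of treewidth ≤ 1, so tw(G) ≥ 2. Combining the bounds, tw(G) = 2.

Treewidth 2.
Bags: B1 = {1, 4, 6}  B2 = {1, 3, 4}  B3 = {2, 3, 4}  B4 = {2, 4, 10}  B5 = {4, 8, 10}  B6 = {4, 8, 9}  B7 = {4, 5, 9}  B8 = {4, 5, 7}
Tree: B1–B2, B2–B3, B3–B4, B4–B5, B5–B6, B6–B7, B7–B8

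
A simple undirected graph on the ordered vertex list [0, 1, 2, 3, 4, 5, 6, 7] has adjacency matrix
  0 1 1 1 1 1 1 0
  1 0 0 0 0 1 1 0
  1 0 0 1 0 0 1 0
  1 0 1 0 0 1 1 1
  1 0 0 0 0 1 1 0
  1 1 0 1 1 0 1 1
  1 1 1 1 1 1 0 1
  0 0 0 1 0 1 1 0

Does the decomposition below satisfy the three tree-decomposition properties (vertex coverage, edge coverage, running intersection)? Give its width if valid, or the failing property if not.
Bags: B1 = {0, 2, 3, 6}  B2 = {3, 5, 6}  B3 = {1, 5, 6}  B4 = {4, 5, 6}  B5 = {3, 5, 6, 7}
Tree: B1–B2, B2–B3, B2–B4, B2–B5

A tree decomposition must satisfy three properties: every vertex lies in some bag; for every edge, both endpoints lie together in some bag; and for every vertex, the bags containing it form a connected subtree. Here edge (0,5) lies in no bag, so the decomposition is invalid.

No — edge (0,5) lies in no bag.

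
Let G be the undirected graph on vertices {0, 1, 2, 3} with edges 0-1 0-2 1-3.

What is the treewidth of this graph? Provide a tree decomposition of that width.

Every bag has size at most 2, so the width is 2 − 1 = 1 and tw(G) ≤ 1. G has an edge, so its treewidth is at least 1. The upper and lower bounds meet at 1, so that is the treewidth.

Treewidth 1.
One such decomposition:
Bags: B1 = {1, 3}  B2 = {0, 1}  B3 = {0, 2}
Tree: B1–B2, B2–B3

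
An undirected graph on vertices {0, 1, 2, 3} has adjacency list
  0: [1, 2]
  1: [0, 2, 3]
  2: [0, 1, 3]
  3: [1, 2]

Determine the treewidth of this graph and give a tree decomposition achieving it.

Treewidth 2.
Bags: B1 = {1, 2, 3}  B2 = {0, 1, 2}
Tree: B1–B2

Each bag holds 3 vertices, so the decomposition has width 2, which upper-bounds the treewidth. On the other hand G contains the 3-clique {0, 1, 2}. A clique must lie in a single bag of any decomposition, so no decomposition can have width below 2. Combining the bounds, tw(G) = 2.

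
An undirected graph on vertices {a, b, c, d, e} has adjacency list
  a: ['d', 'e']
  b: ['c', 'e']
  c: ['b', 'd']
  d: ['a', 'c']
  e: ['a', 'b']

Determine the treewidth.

A width-2 tree decomposition is:
Bags: B1 = {a, b, e}  B2 = {a, b, c}  B3 = {a, c, d}
Tree: B1–B2, B2–B3
Each bag holds 3 vertices, so the decomposition has width 2, which upper-bounds the treewidth. The edges a–e–b–c–d–a form a cycle, so G is not a tree and its treewidth is at least 2. The upper and lower bounds meet at 2, so that is the treewidth.

2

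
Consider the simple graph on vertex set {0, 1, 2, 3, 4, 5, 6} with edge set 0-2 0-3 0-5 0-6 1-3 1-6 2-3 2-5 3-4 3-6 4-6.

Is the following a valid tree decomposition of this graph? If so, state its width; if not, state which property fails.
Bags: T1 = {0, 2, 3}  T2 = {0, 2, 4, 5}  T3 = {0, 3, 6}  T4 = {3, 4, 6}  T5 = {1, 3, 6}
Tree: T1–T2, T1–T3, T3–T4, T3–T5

No — bags containing vertex 4 are not connected in the tree.

A tree decomposition must satisfy three properties: every vertex lies in some bag; for every edge, both endpoints lie together in some bag; and for every vertex, the bags containing it form a connected subtree. Here bags containing vertex 4 are not connected in the tree, so the decomposition is invalid.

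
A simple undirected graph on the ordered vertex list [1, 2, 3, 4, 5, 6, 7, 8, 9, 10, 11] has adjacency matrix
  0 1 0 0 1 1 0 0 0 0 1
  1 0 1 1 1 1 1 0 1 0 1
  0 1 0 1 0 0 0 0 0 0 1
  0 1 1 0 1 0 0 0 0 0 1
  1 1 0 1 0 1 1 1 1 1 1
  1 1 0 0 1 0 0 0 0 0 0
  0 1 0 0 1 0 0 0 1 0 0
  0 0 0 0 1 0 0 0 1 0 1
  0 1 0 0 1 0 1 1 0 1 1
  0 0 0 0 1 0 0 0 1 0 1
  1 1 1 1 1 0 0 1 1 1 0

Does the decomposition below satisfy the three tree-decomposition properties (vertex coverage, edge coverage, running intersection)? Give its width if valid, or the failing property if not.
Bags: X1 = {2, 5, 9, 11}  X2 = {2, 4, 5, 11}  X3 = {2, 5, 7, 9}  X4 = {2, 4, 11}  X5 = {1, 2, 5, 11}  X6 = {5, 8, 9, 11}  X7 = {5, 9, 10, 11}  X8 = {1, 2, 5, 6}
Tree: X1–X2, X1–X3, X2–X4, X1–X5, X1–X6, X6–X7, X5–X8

A tree decomposition must satisfy three properties: every vertex lies in some bag; for every edge, both endpoints lie together in some bag; and for every vertex, the bags containing it form a connected subtree. Here vertex 3 appears in no bag, so the decomposition is invalid.

No — vertex 3 appears in no bag.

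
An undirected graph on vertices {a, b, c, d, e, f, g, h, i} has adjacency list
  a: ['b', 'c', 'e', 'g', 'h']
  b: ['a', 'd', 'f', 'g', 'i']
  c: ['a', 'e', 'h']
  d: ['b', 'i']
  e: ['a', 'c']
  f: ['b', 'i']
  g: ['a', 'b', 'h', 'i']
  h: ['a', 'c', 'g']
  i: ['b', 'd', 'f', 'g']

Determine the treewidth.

2

A width-2 tree decomposition is:
Bags: B1 = {a, b, g}  B2 = {b, g, i}  B3 = {b, d, i}  B4 = {a, g, h}  B5 = {a, c, h}  B6 = {a, c, e}  B7 = {b, f, i}
Tree: B1–B2, B2–B3, B1–B4, B4–B5, B5–B6, B3–B7
Every bag has size at most 3, so the width is 3 − 1 = 2 and tw(G) ≤ 2. On the other hand G contains the 3-clique {a, c, e}. A clique must lie in a single bag of any decomposition, so no decomposition can have width below 2. The upper and lower bounds meet at 2, so that is the treewidth.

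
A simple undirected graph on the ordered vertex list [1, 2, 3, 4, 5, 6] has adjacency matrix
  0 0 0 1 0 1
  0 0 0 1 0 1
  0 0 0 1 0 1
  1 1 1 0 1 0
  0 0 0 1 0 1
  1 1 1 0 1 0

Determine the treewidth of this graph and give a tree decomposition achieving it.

Treewidth 2.
One optimal decomposition is:
Bags: B1 = {1, 4, 6}  B2 = {2, 4, 6}  B3 = {3, 4, 6}  B4 = {4, 5, 6}
Tree: B1–B2, B2–B3, B3–B4

Each bag holds 3 vertices, so the decomposition has width 2, which upper-bounds the treewidth. The edges 1–6–2–4–1 form a cycle, so G is not a tree and its treewidth is at least 2. Therefore the treewidth is 2.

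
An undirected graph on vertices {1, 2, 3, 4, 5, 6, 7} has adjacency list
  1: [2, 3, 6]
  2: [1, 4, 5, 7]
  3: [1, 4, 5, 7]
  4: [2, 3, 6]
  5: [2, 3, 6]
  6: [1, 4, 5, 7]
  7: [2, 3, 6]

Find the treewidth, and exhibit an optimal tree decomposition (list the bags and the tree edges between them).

Each bag holds 4 vertices, so the decomposition has width 3, which upper-bounds the treewidth. For the lower bound: the 4 vertex sets {1,6}, {2,4}, {3}, {5} are disjoint, each induces a connected subgraph, and every pair is joined by at least one edge of G. Contracting each set to a single vertex therefore yields K_{4} as a minor, and since treewidth is minor-monotone, tw(G) ≥ tw(K_{4}) = 3. Combining the bounds, tw(G) = 3.

Treewidth 3.
One optimal decomposition is:
Bags: B1 = {1, 2, 3, 6}  B2 = {2, 3, 4, 6}  B3 = {2, 3, 5, 6}  B4 = {2, 3, 6, 7}
Tree: B1–B2, B2–B3, B3–B4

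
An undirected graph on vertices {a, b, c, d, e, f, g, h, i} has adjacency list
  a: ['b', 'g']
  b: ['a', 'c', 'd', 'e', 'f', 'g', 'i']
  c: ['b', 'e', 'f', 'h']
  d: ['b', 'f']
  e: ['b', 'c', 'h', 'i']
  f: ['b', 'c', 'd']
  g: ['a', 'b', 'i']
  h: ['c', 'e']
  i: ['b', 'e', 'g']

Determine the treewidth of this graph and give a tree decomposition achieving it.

Treewidth 2.
One such decomposition:
Bags: B1 = {b, c, f}  B2 = {b, c, e}  B3 = {c, e, h}  B4 = {b, e, i}  B5 = {b, d, f}  B6 = {b, g, i}  B7 = {a, b, g}
Tree: B1–B2, B2–B3, B2–B4, B1–B5, B4–B6, B6–B7

Every bag has size at most 3, so the width is 3 − 1 = 2 and tw(G) ≤ 2. On the other hand G contains the 3-clique {c, e, h}. A clique must lie in a single bag of any decomposition, so no decomposition can have width below 2. Combining the bounds, tw(G) = 2.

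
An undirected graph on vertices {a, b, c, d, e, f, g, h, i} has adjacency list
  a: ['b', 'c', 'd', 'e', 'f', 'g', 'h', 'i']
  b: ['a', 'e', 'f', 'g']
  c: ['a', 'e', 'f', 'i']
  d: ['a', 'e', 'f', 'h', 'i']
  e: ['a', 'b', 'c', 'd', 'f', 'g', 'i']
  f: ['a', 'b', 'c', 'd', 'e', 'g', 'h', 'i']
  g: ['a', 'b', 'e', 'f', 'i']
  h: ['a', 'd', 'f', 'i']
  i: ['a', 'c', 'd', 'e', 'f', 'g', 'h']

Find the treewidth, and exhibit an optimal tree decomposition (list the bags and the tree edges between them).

Treewidth 4.
Bags: B1 = {a, e, f, g, i}  B2 = {a, d, e, f, i}  B3 = {a, b, e, f, g}  B4 = {a, c, e, f, i}  B5 = {a, d, f, h, i}
Tree: B1–B2, B1–B3, B1–B4, B2–B5

The largest bag has 5 vertices, giving width 4; this decomposition certifies tw(G) ≤ 4. On the other hand G contains the 5-clique {a, b, e, f, g}. A clique must lie in a single bag of any decomposition, so no decomposition can have width below 4. Combining the bounds, tw(G) = 4.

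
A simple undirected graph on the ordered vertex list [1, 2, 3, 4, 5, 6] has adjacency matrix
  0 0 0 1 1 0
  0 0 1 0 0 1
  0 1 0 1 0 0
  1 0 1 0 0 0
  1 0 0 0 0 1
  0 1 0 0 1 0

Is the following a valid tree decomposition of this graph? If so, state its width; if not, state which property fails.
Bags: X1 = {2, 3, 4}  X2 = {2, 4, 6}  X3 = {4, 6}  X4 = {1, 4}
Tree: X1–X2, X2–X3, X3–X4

No — vertex 5 appears in no bag.

A tree decomposition must satisfy three properties: every vertex lies in some bag; for every edge, both endpoints lie together in some bag; and for every vertex, the bags containing it form a connected subtree. Here vertex 5 appears in no bag, so the decomposition is invalid.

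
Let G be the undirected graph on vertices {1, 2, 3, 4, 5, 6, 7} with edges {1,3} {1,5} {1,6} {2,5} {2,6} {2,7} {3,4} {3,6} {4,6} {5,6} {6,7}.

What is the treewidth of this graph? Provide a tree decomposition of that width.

Every bag has size at most 3, so the width is 3 − 1 = 2 and tw(G) ≤ 2. Conversely, {1, 3, 6} is a clique of size 3, and the vertices of any clique must share a bag in every tree decomposition; so some bag has ≥ 3 vertices and tw(G) ≥ 2. Therefore the treewidth is 2.

Treewidth 2.
Bags: B1 = {2, 5, 6}  B2 = {1, 5, 6}  B3 = {1, 3, 6}  B4 = {3, 4, 6}  B5 = {2, 6, 7}
Tree: B1–B2, B2–B3, B3–B4, B1–B5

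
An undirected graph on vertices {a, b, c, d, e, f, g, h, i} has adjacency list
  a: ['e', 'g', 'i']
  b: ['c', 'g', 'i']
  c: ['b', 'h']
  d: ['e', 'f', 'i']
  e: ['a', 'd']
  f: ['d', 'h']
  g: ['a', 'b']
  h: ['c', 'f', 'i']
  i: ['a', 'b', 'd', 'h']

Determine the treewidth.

A width-3 tree decomposition is:
Bags: B1 = {a, d, e, f}  B2 = {a, d, f, i}  B3 = {a, f, h, i}  B4 = {a, g, h, i}  B5 = {b, g, h, i}  B6 = {b, c, g, h}
Tree: B1–B2, B2–B3, B3–B4, B4–B5, B5–B6
The largest bag has 4 vertices, giving width 3; this decomposition certifies tw(G) ≤ 3. For the lower bound: the 4 vertex sets {d,e,f}, {a}, {i}, {b,c,g,h} are disjoint, each induces a connected subgraph, and every pair is joined by at least one edge of G. Contracting each set to a single vertex therefore yields K_{4} as a minor, and since treewidth is minor-monotone, tw(G) ≥ tw(K_{4}) = 3. Hence tw(G) = 3 exactly.

3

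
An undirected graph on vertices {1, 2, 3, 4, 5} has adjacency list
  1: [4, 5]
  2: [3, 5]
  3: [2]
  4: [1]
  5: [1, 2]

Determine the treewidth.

1

A width-1 tree decomposition is:
Bags: B1 = {2, 3}  B2 = {2, 5}  B3 = {1, 5}  B4 = {1, 4}
Tree: B1–B2, B2–B3, B3–B4
Each bag holds 2 vertices, so the decomposition has width 1, which upper-bounds the treewidth. Any graph with an edge has treewidth ≥ 1, and G has the edge 3–2. Therefore the treewidth is 1.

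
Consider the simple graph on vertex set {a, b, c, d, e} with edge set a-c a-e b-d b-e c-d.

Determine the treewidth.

2

A width-2 tree decomposition is:
Bags: B1 = {b, c, d}  B2 = {a, b, c}  B3 = {a, b, e}
Tree: B1–B2, B2–B3
Every bag has size at most 3, so the width is 3 − 1 = 2 and tw(G) ≤ 2. Since b–d–c–a–e–b is a cycle in G, G is not acyclic. Forests are exactly the graphs of treewidth ≤ 1, so tw(G) ≥ 2. Hence tw(G) = 2 exactly.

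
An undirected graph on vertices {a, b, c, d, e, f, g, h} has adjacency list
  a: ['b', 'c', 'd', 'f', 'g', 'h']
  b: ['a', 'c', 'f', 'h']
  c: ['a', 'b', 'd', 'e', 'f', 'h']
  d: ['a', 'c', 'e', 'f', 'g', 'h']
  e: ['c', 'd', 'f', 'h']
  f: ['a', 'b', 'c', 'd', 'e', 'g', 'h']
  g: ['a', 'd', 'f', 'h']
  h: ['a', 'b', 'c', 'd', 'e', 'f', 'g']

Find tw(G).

4

A width-4 tree decomposition is:
Bags: B1 = {a, c, d, f, h}  B2 = {a, b, c, f, h}  B3 = {c, d, e, f, h}  B4 = {a, d, f, g, h}
Tree: B1–B2, B1–B3, B1–B4
Each bag holds 5 vertices, so the decomposition has width 4, which upper-bounds the treewidth. Conversely, {a, d, f, g, h} is a clique of size 5, and the vertices of any clique must share a bag in every tree decomposition; so some bag has ≥ 5 vertices and tw(G) ≥ 4. Hence tw(G) = 4 exactly.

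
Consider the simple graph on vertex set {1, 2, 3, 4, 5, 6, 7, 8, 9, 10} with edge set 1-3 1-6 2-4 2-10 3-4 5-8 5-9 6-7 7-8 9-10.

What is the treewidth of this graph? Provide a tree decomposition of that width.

Each bag holds 3 vertices, so the decomposition has width 2, which upper-bounds the treewidth. The edges 4–3–1–6–7–8–5–9–10–2–4 form a cycle, so G is not a tree and its treewidth is at least 2. Therefore the treewidth is 2.

Treewidth 2.
One such decomposition:
Bags: B1 = {1, 3, 4}  B2 = {1, 4, 6}  B3 = {4, 6, 7}  B4 = {4, 7, 8}  B5 = {4, 5, 8}  B6 = {4, 5, 9}  B7 = {4, 9, 10}  B8 = {2, 4, 10}
Tree: B1–B2, B2–B3, B3–B4, B4–B5, B5–B6, B6–B7, B7–B8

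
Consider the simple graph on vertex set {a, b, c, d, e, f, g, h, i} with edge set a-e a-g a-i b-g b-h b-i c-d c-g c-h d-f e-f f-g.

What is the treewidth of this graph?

A width-3 tree decomposition is:
Bags: B1 = {c, d, f, h}  B2 = {c, f, g, h}  B3 = {b, f, g, h}  B4 = {b, e, f, g}  B5 = {a, b, e, g}  B6 = {a, b, e, i}
Tree: B1–B2, B2–B3, B3–B4, B4–B5, B5–B6
The largest bag has 4 vertices, giving width 3; this decomposition certifies tw(G) ≤ 3. For the lower bound: the 4 vertex sets {c,d,h}, {f}, {g}, {a,b,e,i} are disjoint, each induces a connected subgraph, and every pair is joined by at least one edge of G. Contracting each set to a single vertex therefore yields K_{4} as a minor, and since treewidth is minor-monotone, tw(G) ≥ tw(K_{4}) = 3. Hence tw(G) = 3 exactly.

3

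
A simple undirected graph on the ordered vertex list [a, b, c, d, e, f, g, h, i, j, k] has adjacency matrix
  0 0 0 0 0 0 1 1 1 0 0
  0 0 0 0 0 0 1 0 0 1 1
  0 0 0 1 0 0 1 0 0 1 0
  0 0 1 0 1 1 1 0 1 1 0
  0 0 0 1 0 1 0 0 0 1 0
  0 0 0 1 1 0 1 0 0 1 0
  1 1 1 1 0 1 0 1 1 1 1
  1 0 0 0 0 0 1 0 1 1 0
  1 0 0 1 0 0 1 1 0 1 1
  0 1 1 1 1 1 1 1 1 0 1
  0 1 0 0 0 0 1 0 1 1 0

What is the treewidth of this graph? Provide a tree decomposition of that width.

Treewidth 3.
Bags: B1 = {d, g, i, j}  B2 = {g, h, i, j}  B3 = {c, d, g, j}  B4 = {d, f, g, j}  B5 = {d, e, f, j}  B6 = {g, i, j, k}  B7 = {a, g, h, i}  B8 = {b, g, j, k}
Tree: B1–B2, B1–B3, B3–B4, B4–B5, B1–B6, B2–B7, B6–B8

Each bag holds 4 vertices, so the decomposition has width 3, which upper-bounds the treewidth. For the lower bound, the 4 vertices {c, d, g, j} are pairwise adjacent, and any tree decomposition puts a clique entirely inside one bag — forcing width ≥ 3. The upper and lower bounds meet at 3, so that is the treewidth.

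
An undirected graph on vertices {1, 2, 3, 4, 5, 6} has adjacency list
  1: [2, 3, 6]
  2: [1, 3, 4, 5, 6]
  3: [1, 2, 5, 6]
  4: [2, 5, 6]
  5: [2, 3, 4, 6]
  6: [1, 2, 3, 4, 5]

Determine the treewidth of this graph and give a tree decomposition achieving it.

The largest bag has 4 vertices, giving width 3; this decomposition certifies tw(G) ≤ 3. Conversely, {1, 2, 3, 6} is a clique of size 4, and the vertices of any clique must share a bag in every tree decomposition; so some bag has ≥ 4 vertices and tw(G) ≥ 3. Therefore the treewidth is 3.

Treewidth 3.
One such decomposition:
Bags: B1 = {2, 3, 5, 6}  B2 = {2, 4, 5, 6}  B3 = {1, 2, 3, 6}
Tree: B1–B2, B1–B3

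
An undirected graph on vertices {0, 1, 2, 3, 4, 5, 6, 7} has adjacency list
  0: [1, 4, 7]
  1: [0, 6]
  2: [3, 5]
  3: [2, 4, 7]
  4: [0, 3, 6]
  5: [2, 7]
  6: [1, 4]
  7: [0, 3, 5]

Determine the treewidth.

2

A width-2 tree decomposition is:
Bags: B1 = {0, 1, 6}  B2 = {0, 4, 6}  B3 = {0, 4, 7}  B4 = {3, 4, 7}  B5 = {3, 5, 7}  B6 = {2, 3, 5}
Tree: B1–B2, B2–B3, B3–B4, B4–B5, B5–B6
Every bag has size at most 3, so the width is 3 − 1 = 2 and tw(G) ≤ 2. Since 1–6–4–0–1 is a cycle in G, G is not acyclic. Forests are exactly the graphs of treewidth ≤ 1, so tw(G) ≥ 2. The upper and lower bounds meet at 2, so that is the treewidth.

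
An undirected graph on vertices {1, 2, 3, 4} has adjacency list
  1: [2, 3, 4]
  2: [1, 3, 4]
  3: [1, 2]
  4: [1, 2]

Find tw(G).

A width-2 tree decomposition is:
Bags: B1 = {1, 2, 3}  B2 = {1, 2, 4}
Tree: B1–B2
Every bag has size at most 3, so the width is 3 − 1 = 2 and tw(G) ≤ 2. For the lower bound, the 3 vertices {1, 2, 3} are pairwise adjacent, and any tree decomposition puts a clique entirely inside one bag — forcing width ≥ 2. Combining the bounds, tw(G) = 2.

2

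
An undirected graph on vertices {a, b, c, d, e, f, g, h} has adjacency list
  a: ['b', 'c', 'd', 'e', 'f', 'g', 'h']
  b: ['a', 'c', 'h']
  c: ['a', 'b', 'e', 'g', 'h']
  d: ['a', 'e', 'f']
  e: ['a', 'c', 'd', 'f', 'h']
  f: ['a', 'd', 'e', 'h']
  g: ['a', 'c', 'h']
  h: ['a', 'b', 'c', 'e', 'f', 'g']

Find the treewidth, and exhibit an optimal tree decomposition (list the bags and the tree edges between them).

Each bag holds 4 vertices, so the decomposition has width 3, which upper-bounds the treewidth. On the other hand G contains the 4-clique {a, d, e, f}. A clique must lie in a single bag of any decomposition, so no decomposition can have width below 3. Therefore the treewidth is 3.

Treewidth 3.
Bags: B1 = {a, c, e, h}  B2 = {a, e, f, h}  B3 = {a, c, g, h}  B4 = {a, b, c, h}  B5 = {a, d, e, f}
Tree: B1–B2, B1–B3, B3–B4, B2–B5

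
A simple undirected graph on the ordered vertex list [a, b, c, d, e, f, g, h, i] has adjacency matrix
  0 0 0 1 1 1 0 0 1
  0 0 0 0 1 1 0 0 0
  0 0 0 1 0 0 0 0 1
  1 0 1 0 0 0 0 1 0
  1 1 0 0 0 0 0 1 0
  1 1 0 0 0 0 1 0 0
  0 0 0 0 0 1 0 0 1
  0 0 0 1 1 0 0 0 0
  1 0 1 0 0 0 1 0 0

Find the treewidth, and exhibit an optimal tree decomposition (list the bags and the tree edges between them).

Every bag has size at most 4, so the width is 4 − 1 = 3 and tw(G) ≤ 3. For the lower bound: the 4 vertex sets {b,e,h}, {f}, {a}, {c,d,g,i} are disjoint, each induces a connected subgraph, and every pair is joined by at least one edge of G. Contracting each set to a single vertex therefore yields K_{4} as a minor, and since treewidth is minor-monotone, tw(G) ≥ tw(K_{4}) = 3. The upper and lower bounds meet at 3, so that is the treewidth.

Treewidth 3.
One such decomposition:
Bags: B1 = {b, e, f, h}  B2 = {a, e, f, h}  B3 = {a, d, f, h}  B4 = {a, d, f, g}  B5 = {a, d, g, i}  B6 = {c, d, g, i}
Tree: B1–B2, B2–B3, B3–B4, B4–B5, B5–B6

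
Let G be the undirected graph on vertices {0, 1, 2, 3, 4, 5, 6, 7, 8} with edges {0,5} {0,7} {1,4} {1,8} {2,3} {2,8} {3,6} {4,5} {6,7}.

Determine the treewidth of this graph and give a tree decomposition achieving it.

Treewidth 2.
One such decomposition:
Bags: B1 = {1, 4, 8}  B2 = {4, 5, 8}  B3 = {0, 5, 8}  B4 = {0, 7, 8}  B5 = {6, 7, 8}  B6 = {3, 6, 8}  B7 = {2, 3, 8}
Tree: B1–B2, B2–B3, B3–B4, B4–B5, B5–B6, B6–B7

The largest bag has 3 vertices, giving width 2; this decomposition certifies tw(G) ≤ 2. For the lower bound, G contains the cycle 8–1–4–5–0–7–6–3–2–8, so G is not a forest; only forests have treewidth ≤ 1, hence tw(G) ≥ 2. Hence tw(G) = 2 exactly.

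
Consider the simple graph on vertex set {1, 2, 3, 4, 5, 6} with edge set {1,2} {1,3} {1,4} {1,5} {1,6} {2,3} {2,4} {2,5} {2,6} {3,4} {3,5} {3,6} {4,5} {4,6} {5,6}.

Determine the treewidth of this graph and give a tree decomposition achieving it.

A single bag containing all 6 vertices is trivially a valid decomposition of width 5. For the lower bound, the 6 vertices {1, 2, 3, 4, 5, 6} are pairwise adjacent, and any tree decomposition puts a clique entirely inside one bag — forcing width ≥ 5. Hence tw(G) = 5 exactly.

Treewidth 5.
One optimal decomposition is:
Bags: B1 = {1, 2, 3, 4, 5, 6}
Tree: (single bag)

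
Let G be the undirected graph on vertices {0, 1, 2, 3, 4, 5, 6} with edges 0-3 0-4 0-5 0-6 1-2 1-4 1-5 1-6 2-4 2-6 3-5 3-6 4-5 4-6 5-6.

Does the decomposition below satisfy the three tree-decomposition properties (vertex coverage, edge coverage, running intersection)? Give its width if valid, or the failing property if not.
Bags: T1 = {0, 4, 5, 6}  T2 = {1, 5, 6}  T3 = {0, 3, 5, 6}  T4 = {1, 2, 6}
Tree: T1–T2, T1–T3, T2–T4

A tree decomposition must satisfy three properties: every vertex lies in some bag; for every edge, both endpoints lie together in some bag; and for every vertex, the bags containing it form a connected subtree. Here edge (4,1) lies in no bag, so the decomposition is invalid.

No — edge (4,1) lies in no bag.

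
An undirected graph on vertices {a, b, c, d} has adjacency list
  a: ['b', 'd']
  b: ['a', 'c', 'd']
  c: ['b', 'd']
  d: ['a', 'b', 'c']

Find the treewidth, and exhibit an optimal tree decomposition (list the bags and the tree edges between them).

Treewidth 2.
Bags: B1 = {b, c, d}  B2 = {a, b, d}
Tree: B1–B2

Each bag holds 3 vertices, so the decomposition has width 2, which upper-bounds the treewidth. For the lower bound, the 3 vertices {b, c, d} are pairwise adjacent, and any tree decomposition puts a clique entirely inside one bag — forcing width ≥ 2. Hence tw(G) = 2 exactly.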